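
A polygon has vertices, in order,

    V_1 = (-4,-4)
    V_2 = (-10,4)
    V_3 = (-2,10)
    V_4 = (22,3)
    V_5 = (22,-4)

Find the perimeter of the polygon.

78

|V_1V_2| = √((-6)² + (8)²) = √100 = 10
|V_2V_3| = √((8)² + (6)²) = √100 = 10
|V_3V_4| = √((24)² + (-7)²) = √625 = 25
|V_4V_5| = √((0)² + (-7)²) = √49 = 7
|V_5V_1| = √((-26)² + (0)²) = √676 = 26
Perimeter = 10 + 10 + 25 + 7 + 26 = 78.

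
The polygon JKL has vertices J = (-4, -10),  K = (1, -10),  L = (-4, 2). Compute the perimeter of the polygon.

|JK| = √((5)² + (0)²) = √25 = 5
|KL| = √((-5)² + (12)²) = √169 = 13
|LJ| = √((0)² + (-12)²) = √144 = 12
Perimeter = 5 + 13 + 12 = 30.

30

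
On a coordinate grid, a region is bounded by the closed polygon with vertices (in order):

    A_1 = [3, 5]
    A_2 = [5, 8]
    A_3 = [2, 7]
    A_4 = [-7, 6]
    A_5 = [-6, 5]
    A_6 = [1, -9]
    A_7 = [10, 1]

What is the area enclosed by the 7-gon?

Apply Gauss's area formula: 2A = Σ (x_i·y_{i+1} − x_{i+1}·y_i), indices taken mod 7.
A_1→A_2: (3)(8) − (5)(5) = -1
A_2→A_3: (5)(7) − (2)(8) = 19
A_3→A_4: (2)(6) − (-7)(7) = 61
A_4→A_5: (-7)(5) − (-6)(6) = 1
A_5→A_6: (-6)(-9) − (1)(5) = 49
A_6→A_7: (1)(1) − (10)(-9) = 91
A_7→A_1: (10)(5) − (3)(1) = 47
Σ = 267
Area = |Σ|/2 = 133.5.

133.5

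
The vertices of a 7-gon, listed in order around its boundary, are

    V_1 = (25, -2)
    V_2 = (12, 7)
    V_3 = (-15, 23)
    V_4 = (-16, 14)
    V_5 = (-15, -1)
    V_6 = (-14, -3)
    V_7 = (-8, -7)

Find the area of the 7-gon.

630

Σ = (199) + (381) + (158) + (226) + (31) + (74) + (191) = 1260
Area = |Σ|/2 = 630.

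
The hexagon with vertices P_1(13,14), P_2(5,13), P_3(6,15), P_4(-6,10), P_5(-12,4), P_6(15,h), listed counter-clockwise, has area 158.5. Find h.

7

Write out the shoelace sum; only the two edges meeting at P_6 involve h:
2·Area = [((-12)·h − 15·4) + (15·14 − 13·h)] + 342
       = -25·h + 492 = 317
⇒ h = 7.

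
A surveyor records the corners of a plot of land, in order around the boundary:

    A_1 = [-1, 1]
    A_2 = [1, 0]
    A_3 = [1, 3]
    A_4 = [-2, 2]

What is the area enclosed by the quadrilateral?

5

Apply Gauss's area formula: 2A = Σ (x_i·y_{i+1} − x_{i+1}·y_i), indices taken mod 4.
Cross-terms: -1, 3, 8, 0  ⇒  Σ = 10
Area = |Σ|/2 = 5.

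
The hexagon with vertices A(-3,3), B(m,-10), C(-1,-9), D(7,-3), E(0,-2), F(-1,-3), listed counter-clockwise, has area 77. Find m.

The doubled signed area Σ (x_i y_{i+1} − x_{i+1} y_i) is linear in m.
With m=0 it equals 58; the coefficient of m is -12 (from the two edges through B).
So -12·m + 58 = 2·77 = 154 ⇒ m = -8.

-8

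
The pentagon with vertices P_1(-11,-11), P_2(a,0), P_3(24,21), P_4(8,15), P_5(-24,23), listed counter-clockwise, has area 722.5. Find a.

The doubled signed area Σ (x_i y_{i+1} − x_{i+1} y_i) is linear in a.
With a=0 it equals 1253; the coefficient of a is 32 (from the two edges through P_2).
So 32·a + 1253 = 2·722.5 = 1445 ⇒ a = 6.

6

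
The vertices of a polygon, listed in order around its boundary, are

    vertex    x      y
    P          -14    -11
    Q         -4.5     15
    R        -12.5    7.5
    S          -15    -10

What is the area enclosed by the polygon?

Apply the shoelace formula: 2A = Σ (x_i·y_{i+1} − x_{i+1}·y_i), indices taken mod 4.
P→Q: (-14)(15) − (-4.5)(-11) = -259.5
Q→R: (-4.5)(7.5) − (-12.5)(15) = 153.75
R→S: (-12.5)(-10) − (-15)(7.5) = 237.5
S→P: (-15)(-11) − (-14)(-10) = 25
Σ = 156.75
Area = |Σ|/2 = 78.375.

78.375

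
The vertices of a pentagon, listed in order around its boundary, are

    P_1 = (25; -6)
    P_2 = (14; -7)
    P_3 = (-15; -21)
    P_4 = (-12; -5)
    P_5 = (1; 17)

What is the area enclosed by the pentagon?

648.5

Apply the surveyor's formula: 2A = Σ (x_i·y_{i+1} − x_{i+1}·y_i), indices taken mod 5.
Σ = (-91) + (-399) + (-177) + (-199) + (-431) = -1297
Area = |Σ|/2 = 648.5.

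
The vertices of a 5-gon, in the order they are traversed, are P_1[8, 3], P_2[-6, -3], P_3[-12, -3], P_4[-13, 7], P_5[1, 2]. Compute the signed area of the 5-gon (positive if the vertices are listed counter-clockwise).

Apply the shoelace (surveyor's) formula: 2A = Σ (x_i·y_{i+1} − x_{i+1}·y_i), indices taken mod 5.
Cross-terms: -6, -18, -123, -33, -13  ⇒  Σ = -193
Signed area = Σ/2 = -96.5 (negative ⇒ clockwise traversal).

-96.5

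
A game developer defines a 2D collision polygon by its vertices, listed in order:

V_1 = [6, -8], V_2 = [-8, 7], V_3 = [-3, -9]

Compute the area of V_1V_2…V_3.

Apply the shoelace (surveyor's) formula: 2A = Σ (x_i·y_{i+1} − x_{i+1}·y_i), indices taken mod 3.
V_1→V_2: (6)(7) − (-8)(-8) = -22
V_2→V_3: (-8)(-9) − (-3)(7) = 93
V_3→V_1: (-3)(-8) − (6)(-9) = 78
Σ = 149
Area = |Σ|/2 = 74.5.

74.5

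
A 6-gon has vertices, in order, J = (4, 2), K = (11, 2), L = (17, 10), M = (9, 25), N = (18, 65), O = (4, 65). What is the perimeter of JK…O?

152

|JK| = √((7)² + (0)²) = √49 = 7
|KL| = √((6)² + (8)²) = √100 = 10
|LM| = √((-8)² + (15)²) = √289 = 17
|MN| = √((9)² + (40)²) = √1681 = 41
|NO| = √((-14)² + (0)²) = √196 = 14
|OJ| = √((0)² + (-63)²) = √3969 = 63
Perimeter = 7 + 10 + 17 + 41 + 14 + 63 = 152.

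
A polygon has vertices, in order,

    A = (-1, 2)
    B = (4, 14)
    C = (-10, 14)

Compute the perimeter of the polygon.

42

|AB| = √((5)² + (12)²) = √169 = 13
|BC| = √((-14)² + (0)²) = √196 = 14
|CA| = √((9)² + (-12)²) = √225 = 15
Perimeter = 13 + 14 + 15 = 42.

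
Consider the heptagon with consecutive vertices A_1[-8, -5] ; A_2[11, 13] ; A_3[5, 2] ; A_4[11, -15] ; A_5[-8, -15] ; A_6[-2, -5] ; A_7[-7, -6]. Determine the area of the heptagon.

250

Apply the shoelace (surveyor's) formula: 2A = Σ (x_i·y_{i+1} − x_{i+1}·y_i), indices taken mod 7.
Σ = (-49) + (-43) + (-97) + (-285) + (10) + (-23) + (-13) = -500
Area = |Σ|/2 = 250.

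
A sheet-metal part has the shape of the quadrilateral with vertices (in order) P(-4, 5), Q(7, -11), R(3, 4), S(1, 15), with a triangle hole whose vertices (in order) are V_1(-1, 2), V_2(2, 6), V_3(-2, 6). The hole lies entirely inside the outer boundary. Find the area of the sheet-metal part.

Outer boundary:
Cross-terms: 9, 61, 41, 65  ⇒  Σ = 176
Area = |Σ|/2 = 88.
Hole:
Apply the surveyor's formula: 2A = Σ (x_i·y_{i+1} − x_{i+1}·y_i), indices taken mod 3.
V_1→V_2: (-1)(6) − (2)(2) = -10
V_2→V_3: (2)(6) − (-2)(6) = 24
V_3→V_1: (-2)(2) − (-1)(6) = 2
Σ = 16
Area = |Σ|/2 = 8.
Net area = 88 − 8 = 80.

80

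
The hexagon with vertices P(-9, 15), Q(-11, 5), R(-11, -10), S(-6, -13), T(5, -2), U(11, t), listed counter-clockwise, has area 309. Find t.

-1

Write out the shoelace sum; only the two edges meeting at U involve t:
2·Area = [(5·t − 11·(-2)) + (11·15 − (-9)·t)] + 445
       = 14·t + 632 = 618
⇒ t = -1.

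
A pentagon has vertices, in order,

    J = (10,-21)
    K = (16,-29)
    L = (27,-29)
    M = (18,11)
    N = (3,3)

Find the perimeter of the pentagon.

|JK| = √((6)² + (-8)²) = √100 = 10
|KL| = √((11)² + (0)²) = √121 = 11
|LM| = √((-9)² + (40)²) = √1681 = 41
|MN| = √((-15)² + (-8)²) = √289 = 17
|NJ| = √((7)² + (-24)²) = √625 = 25
Perimeter = 10 + 11 + 41 + 17 + 25 = 104.

104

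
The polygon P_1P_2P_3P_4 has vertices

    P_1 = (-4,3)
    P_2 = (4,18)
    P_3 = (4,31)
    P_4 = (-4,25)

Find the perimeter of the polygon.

|P_1P_2| = √((8)² + (15)²) = √289 = 17
|P_2P_3| = √((0)² + (13)²) = √169 = 13
|P_3P_4| = √((-8)² + (-6)²) = √100 = 10
|P_4P_1| = √((0)² + (-22)²) = √484 = 22
Perimeter = 17 + 13 + 10 + 22 = 62.

62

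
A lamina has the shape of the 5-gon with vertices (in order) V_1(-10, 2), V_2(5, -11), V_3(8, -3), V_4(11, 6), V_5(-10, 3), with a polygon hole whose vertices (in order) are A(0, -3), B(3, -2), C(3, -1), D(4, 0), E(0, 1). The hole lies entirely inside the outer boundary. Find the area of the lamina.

168.5

Outer boundary:
Cross-terms: 100, 73, 81, 93, 10  ⇒  Σ = 357
Area = |Σ|/2 = 178.5.
Hole:
A→B: (0)(-2) − (3)(-3) = 9
B→C: (3)(-1) − (3)(-2) = 3
C→D: (3)(0) − (4)(-1) = 4
D→E: (4)(1) − (0)(0) = 4
E→A: (0)(-3) − (0)(1) = 0
Σ = 20
Area = |Σ|/2 = 10.
Net area = 178.5 − 10 = 168.5.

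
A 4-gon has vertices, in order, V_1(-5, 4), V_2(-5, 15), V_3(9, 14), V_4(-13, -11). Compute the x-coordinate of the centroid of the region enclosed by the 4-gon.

-331/213

Apply the shoelace formula. First the cross-terms c_i = x_i·y_{i+1} − x_{i+1}·y_i:
  -55, -205, 83, -107  ⇒  2A = -284, A = -142.
Then Σ (x_i + x_{i+1})·c_i = 1324, so x̄ = 1324 / (6·(-142)) = -331/213.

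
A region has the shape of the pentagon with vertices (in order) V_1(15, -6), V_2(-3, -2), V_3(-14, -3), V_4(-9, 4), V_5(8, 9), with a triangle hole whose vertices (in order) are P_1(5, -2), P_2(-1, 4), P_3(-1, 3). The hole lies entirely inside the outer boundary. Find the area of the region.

Outer boundary:
Σ = (-48) + (-19) + (-83) + (-113) + (-183) = -446
Area = |Σ|/2 = 223.
Hole:
Σ = (18) + (1) + (-13) = 6
Area = |Σ|/2 = 3.
Net area = 223 − 3 = 220.

220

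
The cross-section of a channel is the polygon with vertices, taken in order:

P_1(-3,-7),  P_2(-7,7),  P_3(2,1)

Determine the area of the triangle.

P_1→P_2: (-3)(7) − (-7)(-7) = -70
P_2→P_3: (-7)(1) − (2)(7) = -21
P_3→P_1: (2)(-7) − (-3)(1) = -11
Σ = -102
Area = |Σ|/2 = 51.

51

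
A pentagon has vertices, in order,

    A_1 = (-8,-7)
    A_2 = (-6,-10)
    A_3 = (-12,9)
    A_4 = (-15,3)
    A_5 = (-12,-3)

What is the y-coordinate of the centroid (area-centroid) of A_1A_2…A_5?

29/78

Apply the surveyor's formula. First the cross-terms c_i = x_i·y_{i+1} − x_{i+1}·y_i:
  38, -174, 99, 81, 60  ⇒  2A = 104, A = 52.
Then Σ (y_i + y_{i+1})·c_i = 116, so ȳ = 116 / (6·52) = 29/78.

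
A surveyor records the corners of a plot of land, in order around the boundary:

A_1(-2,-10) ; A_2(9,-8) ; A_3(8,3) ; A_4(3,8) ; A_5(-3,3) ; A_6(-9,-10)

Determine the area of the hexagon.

Σ = (106) + (91) + (55) + (33) + (57) + (70) = 412
Area = |Σ|/2 = 206.

206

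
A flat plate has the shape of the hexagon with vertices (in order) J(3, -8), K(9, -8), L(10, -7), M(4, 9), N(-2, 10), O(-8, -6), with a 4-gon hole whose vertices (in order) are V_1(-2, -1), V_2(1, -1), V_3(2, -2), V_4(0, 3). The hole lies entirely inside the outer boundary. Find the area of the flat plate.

Outer boundary:
Σ = (48) + (17) + (118) + (58) + (92) + (82) = 415
Area = |Σ|/2 = 207.5.
Hole:
Apply the shoelace formula: 2A = Σ (x_i·y_{i+1} − x_{i+1}·y_i), indices taken mod 4.
Cross-terms: 3, 0, 6, 6  ⇒  Σ = 15
Area = |Σ|/2 = 7.5.
Net area = 207.5 − 7.5 = 200.

200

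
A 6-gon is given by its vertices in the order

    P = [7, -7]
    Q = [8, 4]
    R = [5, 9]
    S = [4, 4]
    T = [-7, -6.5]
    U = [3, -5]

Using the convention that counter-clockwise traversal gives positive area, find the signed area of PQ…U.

P→Q: (7)(4) − (8)(-7) = 84
Q→R: (8)(9) − (5)(4) = 52
R→S: (5)(4) − (4)(9) = -16
S→T: (4)(-6.5) − (-7)(4) = 2
T→U: (-7)(-5) − (3)(-6.5) = 54.5
U→P: (3)(-7) − (7)(-5) = 14
Σ = 190.5
Signed area = Σ/2 = 95.25 (positive ⇒ counter-clockwise traversal).

95.25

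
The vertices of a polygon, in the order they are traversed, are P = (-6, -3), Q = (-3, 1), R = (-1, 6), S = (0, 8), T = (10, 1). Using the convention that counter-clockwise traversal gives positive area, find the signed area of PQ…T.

-72

P→Q: (-6)(1) − (-3)(-3) = -15
Q→R: (-3)(6) − (-1)(1) = -17
R→S: (-1)(8) − (0)(6) = -8
S→T: (0)(1) − (10)(8) = -80
T→P: (10)(-3) − (-6)(1) = -24
Σ = -144
Signed area = Σ/2 = -72 (negative ⇒ clockwise traversal).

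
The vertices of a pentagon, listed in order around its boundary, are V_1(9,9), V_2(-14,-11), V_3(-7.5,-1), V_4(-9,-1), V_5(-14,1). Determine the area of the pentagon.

Σ = (27) + (-68.5) + (-1.5) + (-23) + (-135) = -201
Area = |Σ|/2 = 100.5.

100.5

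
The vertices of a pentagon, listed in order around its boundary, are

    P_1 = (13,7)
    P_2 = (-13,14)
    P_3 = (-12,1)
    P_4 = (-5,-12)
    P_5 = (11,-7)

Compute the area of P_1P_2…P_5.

Apply the shoelace formula: 2A = Σ (x_i·y_{i+1} − x_{i+1}·y_i), indices taken mod 5.
P_1→P_2: (13)(14) − (-13)(7) = 273
P_2→P_3: (-13)(1) − (-12)(14) = 155
P_3→P_4: (-12)(-12) − (-5)(1) = 149
P_4→P_5: (-5)(-7) − (11)(-12) = 167
P_5→P_1: (11)(7) − (13)(-7) = 168
Σ = 912
Area = |Σ|/2 = 456.

456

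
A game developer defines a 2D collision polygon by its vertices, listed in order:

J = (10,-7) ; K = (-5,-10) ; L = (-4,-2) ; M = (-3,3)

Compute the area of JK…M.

96

J→K: (10)(-10) − (-5)(-7) = -135
K→L: (-5)(-2) − (-4)(-10) = -30
L→M: (-4)(3) − (-3)(-2) = -18
M→J: (-3)(-7) − (10)(3) = -9
Σ = -192
Area = |Σ|/2 = 96.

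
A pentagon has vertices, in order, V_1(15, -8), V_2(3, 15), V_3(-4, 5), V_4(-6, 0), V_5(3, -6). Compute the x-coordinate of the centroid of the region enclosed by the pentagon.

Apply the shoelace formula. First the cross-terms c_i = x_i·y_{i+1} − x_{i+1}·y_i:
  249, 75, 30, 36, 66  ⇒  2A = 456, A = 228.
Then Σ (x_i + x_{i+1})·c_i = 5187, so x̄ = 5187 / (6·228) = 91/24.

91/24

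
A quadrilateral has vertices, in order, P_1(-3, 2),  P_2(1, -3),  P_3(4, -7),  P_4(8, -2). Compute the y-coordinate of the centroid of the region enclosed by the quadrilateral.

Apply the surveyor's formula. First the cross-terms c_i = x_i·y_{i+1} − x_{i+1}·y_i:
  7, 5, 48, 10  ⇒  2A = 70, A = 35.
Then Σ (y_i + y_{i+1})·c_i = -489, so ȳ = -489 / (6·35) = -163/70.

-163/70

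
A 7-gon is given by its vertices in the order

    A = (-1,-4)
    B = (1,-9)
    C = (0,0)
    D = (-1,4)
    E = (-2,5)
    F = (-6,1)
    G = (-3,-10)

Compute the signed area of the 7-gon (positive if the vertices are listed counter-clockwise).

Cross-terms: 13, 0, 0, 3, 28, 63, 2  ⇒  Σ = 109
Signed area = Σ/2 = 54.5 (positive ⇒ counter-clockwise traversal).

54.5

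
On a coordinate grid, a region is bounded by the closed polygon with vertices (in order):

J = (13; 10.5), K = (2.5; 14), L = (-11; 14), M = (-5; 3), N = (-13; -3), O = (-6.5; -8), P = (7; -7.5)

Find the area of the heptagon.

398

J→K: (13)(14) − (2.5)(10.5) = 155.75
K→L: (2.5)(14) − (-11)(14) = 189
L→M: (-11)(3) − (-5)(14) = 37
M→N: (-5)(-3) − (-13)(3) = 54
N→O: (-13)(-8) − (-6.5)(-3) = 84.5
O→P: (-6.5)(-7.5) − (7)(-8) = 104.75
P→J: (7)(10.5) − (13)(-7.5) = 171
Σ = 796
Area = |Σ|/2 = 398.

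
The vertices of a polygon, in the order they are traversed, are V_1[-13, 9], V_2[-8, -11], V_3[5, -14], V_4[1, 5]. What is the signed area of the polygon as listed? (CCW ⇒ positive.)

Apply the surveyor's formula: 2A = Σ (x_i·y_{i+1} − x_{i+1}·y_i), indices taken mod 4.
Cross-terms: 215, 167, 39, 74  ⇒  Σ = 495
Signed area = Σ/2 = 247.5 (positive ⇒ counter-clockwise traversal).

247.5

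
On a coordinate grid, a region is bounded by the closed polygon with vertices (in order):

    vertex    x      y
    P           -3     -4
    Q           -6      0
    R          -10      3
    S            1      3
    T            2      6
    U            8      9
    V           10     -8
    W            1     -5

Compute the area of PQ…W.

160

Apply the shoelace (surveyor's) formula: 2A = Σ (x_i·y_{i+1} − x_{i+1}·y_i), indices taken mod 8.
P→Q: (-3)(0) − (-6)(-4) = -24
Q→R: (-6)(3) − (-10)(0) = -18
R→S: (-10)(3) − (1)(3) = -33
S→T: (1)(6) − (2)(3) = 0
T→U: (2)(9) − (8)(6) = -30
U→V: (8)(-8) − (10)(9) = -154
V→W: (10)(-5) − (1)(-8) = -42
W→P: (1)(-4) − (-3)(-5) = -19
Σ = -320
Area = |Σ|/2 = 160.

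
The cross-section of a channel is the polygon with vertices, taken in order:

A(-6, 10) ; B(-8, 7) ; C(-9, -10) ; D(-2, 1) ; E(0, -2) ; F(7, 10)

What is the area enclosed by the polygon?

Apply Gauss's area formula: 2A = Σ (x_i·y_{i+1} − x_{i+1}·y_i), indices taken mod 6.
A→B: (-6)(7) − (-8)(10) = 38
B→C: (-8)(-10) − (-9)(7) = 143
C→D: (-9)(1) − (-2)(-10) = -29
D→E: (-2)(-2) − (0)(1) = 4
E→F: (0)(10) − (7)(-2) = 14
F→A: (7)(10) − (-6)(10) = 130
Σ = 300
Area = |Σ|/2 = 150.

150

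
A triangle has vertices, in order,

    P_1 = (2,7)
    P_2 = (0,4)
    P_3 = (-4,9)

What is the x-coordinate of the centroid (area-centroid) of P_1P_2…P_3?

Apply the shoelace formula. First the cross-terms c_i = x_i·y_{i+1} − x_{i+1}·y_i:
  8, 16, -46  ⇒  2A = -22, A = -11.
Then Σ (x_i + x_{i+1})·c_i = 44, so x̄ = 44 / (6·(-11)) = -2/3.

-2/3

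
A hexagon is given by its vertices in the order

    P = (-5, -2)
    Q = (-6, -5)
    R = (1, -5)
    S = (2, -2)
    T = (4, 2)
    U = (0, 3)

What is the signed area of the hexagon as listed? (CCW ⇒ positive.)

47.5

Apply Gauss's area formula: 2A = Σ (x_i·y_{i+1} − x_{i+1}·y_i), indices taken mod 6.
P→Q: (-5)(-5) − (-6)(-2) = 13
Q→R: (-6)(-5) − (1)(-5) = 35
R→S: (1)(-2) − (2)(-5) = 8
S→T: (2)(2) − (4)(-2) = 12
T→U: (4)(3) − (0)(2) = 12
U→P: (0)(-2) − (-5)(3) = 15
Σ = 95
Signed area = Σ/2 = 47.5 (positive ⇒ counter-clockwise traversal).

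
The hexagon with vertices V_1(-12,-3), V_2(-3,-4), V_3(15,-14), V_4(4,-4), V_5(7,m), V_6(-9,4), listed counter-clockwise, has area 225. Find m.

Write out the shoelace sum; only the two edges meeting at V_5 involve m:
2·Area = [(4·m − 7·(-4)) + (7·4 − (-9)·m)] + 212
       = 13·m + 268 = 450
⇒ m = 14.

14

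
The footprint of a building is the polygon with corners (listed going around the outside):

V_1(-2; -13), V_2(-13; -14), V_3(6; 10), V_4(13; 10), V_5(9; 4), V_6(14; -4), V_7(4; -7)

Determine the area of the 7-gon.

Apply the shoelace formula: 2A = Σ (x_i·y_{i+1} − x_{i+1}·y_i), indices taken mod 7.
Σ = (-141) + (-46) + (-70) + (-38) + (-92) + (-82) + (-66) = -535
Area = |Σ|/2 = 267.5.

267.5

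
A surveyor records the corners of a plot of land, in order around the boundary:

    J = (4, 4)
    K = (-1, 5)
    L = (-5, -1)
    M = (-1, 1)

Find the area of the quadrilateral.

Apply the shoelace (surveyor's) formula: 2A = Σ (x_i·y_{i+1} − x_{i+1}·y_i), indices taken mod 4.
Σ = (24) + (26) + (-6) + (-8) = 36
Area = |Σ|/2 = 18.

18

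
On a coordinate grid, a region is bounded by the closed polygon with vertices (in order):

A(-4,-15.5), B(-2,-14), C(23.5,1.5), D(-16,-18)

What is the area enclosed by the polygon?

Apply the shoelace formula: 2A = Σ (x_i·y_{i+1} − x_{i+1}·y_i), indices taken mod 4.
Cross-terms: 25, 326, -399, 176  ⇒  Σ = 128
Area = |Σ|/2 = 64.

64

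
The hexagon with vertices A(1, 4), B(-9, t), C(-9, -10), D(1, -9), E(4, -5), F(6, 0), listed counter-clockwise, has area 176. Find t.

5

The doubled signed area Σ (x_i y_{i+1} − x_{i+1} y_i) is linear in t.
With t=0 it equals 302; the coefficient of t is 10 (from the two edges through B).
So 10·t + 302 = 2·176 = 352 ⇒ t = 5.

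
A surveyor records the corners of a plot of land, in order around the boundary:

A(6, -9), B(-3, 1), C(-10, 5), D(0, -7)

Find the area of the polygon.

43

Apply the shoelace (surveyor's) formula: 2A = Σ (x_i·y_{i+1} − x_{i+1}·y_i), indices taken mod 4.
A→B: (6)(1) − (-3)(-9) = -21
B→C: (-3)(5) − (-10)(1) = -5
C→D: (-10)(-7) − (0)(5) = 70
D→A: (0)(-9) − (6)(-7) = 42
Σ = 86
Area = |Σ|/2 = 43.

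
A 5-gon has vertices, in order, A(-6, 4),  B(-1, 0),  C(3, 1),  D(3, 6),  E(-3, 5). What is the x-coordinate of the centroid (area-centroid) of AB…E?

Apply the surveyor's formula. First the cross-terms c_i = x_i·y_{i+1} − x_{i+1}·y_i:
  4, -1, 15, 33, 18  ⇒  2A = 69, A = 34.5.
Then Σ (x_i + x_{i+1})·c_i = -102, so x̄ = -102 / (6·34.5) = -34/69.

-34/69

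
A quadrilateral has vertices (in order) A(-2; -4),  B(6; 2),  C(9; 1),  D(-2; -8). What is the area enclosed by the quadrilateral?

A→B: (-2)(2) − (6)(-4) = 20
B→C: (6)(1) − (9)(2) = -12
C→D: (9)(-8) − (-2)(1) = -70
D→A: (-2)(-4) − (-2)(-8) = -8
Σ = -70
Area = |Σ|/2 = 35.

35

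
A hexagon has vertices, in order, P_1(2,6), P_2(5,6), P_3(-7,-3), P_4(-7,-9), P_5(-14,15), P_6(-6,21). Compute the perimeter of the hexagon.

|P_1P_2| = √((3)² + (0)²) = √9 = 3
|P_2P_3| = √((-12)² + (-9)²) = √225 = 15
|P_3P_4| = √((0)² + (-6)²) = √36 = 6
|P_4P_5| = √((-7)² + (24)²) = √625 = 25
|P_5P_6| = √((8)² + (6)²) = √100 = 10
|P_6P_1| = √((8)² + (-15)²) = √289 = 17
Perimeter = 3 + 15 + 6 + 25 + 10 + 17 = 76.

76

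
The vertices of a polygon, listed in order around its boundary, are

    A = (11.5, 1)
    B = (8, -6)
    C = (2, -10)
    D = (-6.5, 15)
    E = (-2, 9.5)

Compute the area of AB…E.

161.5

Σ = (-77) + (-68) + (-35) + (-31.75) + (-111.25) = -323
Area = |Σ|/2 = 161.5.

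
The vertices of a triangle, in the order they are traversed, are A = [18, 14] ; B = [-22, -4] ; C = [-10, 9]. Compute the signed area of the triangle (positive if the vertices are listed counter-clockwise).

-152

Σ = (236) + (-238) + (-302) = -304
Signed area = Σ/2 = -152 (negative ⇒ clockwise traversal).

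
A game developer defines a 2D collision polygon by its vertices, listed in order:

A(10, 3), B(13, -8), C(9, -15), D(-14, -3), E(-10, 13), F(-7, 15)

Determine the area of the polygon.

460.5

Apply the shoelace (surveyor's) formula: 2A = Σ (x_i·y_{i+1} − x_{i+1}·y_i), indices taken mod 6.
Σ = (-119) + (-123) + (-237) + (-212) + (-59) + (-171) = -921
Area = |Σ|/2 = 460.5.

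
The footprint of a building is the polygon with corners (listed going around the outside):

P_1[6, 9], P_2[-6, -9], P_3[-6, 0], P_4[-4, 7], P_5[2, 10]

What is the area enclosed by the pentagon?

Σ = (0) + (-54) + (-42) + (-54) + (-42) = -192
Area = |Σ|/2 = 96.

96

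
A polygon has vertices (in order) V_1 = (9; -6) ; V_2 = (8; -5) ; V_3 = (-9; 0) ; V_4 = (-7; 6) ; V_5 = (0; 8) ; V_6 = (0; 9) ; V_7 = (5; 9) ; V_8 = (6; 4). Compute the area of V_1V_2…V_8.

151.5

Σ = (3) + (-45) + (-54) + (-56) + (0) + (-45) + (-34) + (-72) = -303
Area = |Σ|/2 = 151.5.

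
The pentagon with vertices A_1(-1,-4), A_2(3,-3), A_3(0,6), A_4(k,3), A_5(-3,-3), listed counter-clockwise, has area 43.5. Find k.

Write out the shoelace sum; only the two edges meeting at A_4 involve k:
2·Area = [(0·3 − k·6) + (k·(-3) − (-3)·3)] + 42
       = -9·k + 51 = 87
⇒ k = -4.

-4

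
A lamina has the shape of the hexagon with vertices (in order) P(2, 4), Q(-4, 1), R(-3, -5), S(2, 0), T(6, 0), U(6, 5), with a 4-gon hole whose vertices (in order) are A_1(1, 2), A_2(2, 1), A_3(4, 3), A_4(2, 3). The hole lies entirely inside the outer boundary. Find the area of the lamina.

Outer boundary:
Σ = (18) + (23) + (10) + (0) + (30) + (14) = 95
Area = |Σ|/2 = 47.5.
Hole:
Apply the shoelace (surveyor's) formula: 2A = Σ (x_i·y_{i+1} − x_{i+1}·y_i), indices taken mod 4.
Cross-terms: -3, 2, 6, 1  ⇒  Σ = 6
Area = |Σ|/2 = 3.
Net area = 47.5 − 3 = 44.5.

44.5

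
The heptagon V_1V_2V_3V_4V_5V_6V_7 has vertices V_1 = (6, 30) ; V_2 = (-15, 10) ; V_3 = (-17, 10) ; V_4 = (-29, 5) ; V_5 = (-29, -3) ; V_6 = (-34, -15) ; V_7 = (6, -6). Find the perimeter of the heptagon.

|V_1V_2| = √((-21)² + (-20)²) = √841 = 29
|V_2V_3| = √((-2)² + (0)²) = √4 = 2
|V_3V_4| = √((-12)² + (-5)²) = √169 = 13
|V_4V_5| = √((0)² + (-8)²) = √64 = 8
|V_5V_6| = √((-5)² + (-12)²) = √169 = 13
|V_6V_7| = √((40)² + (9)²) = √1681 = 41
|V_7V_1| = √((0)² + (36)²) = √1296 = 36
Perimeter = 29 + 2 + 13 + 8 + 13 + 41 + 36 = 142.

142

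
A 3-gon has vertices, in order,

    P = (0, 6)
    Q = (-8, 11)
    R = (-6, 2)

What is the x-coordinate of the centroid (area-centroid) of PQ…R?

Apply Gauss's area formula. First the cross-terms c_i = x_i·y_{i+1} − x_{i+1}·y_i:
  48, 50, -36  ⇒  2A = 62, A = 31.
Then Σ (x_i + x_{i+1})·c_i = -868, so x̄ = -868 / (6·31) = -14/3.

-14/3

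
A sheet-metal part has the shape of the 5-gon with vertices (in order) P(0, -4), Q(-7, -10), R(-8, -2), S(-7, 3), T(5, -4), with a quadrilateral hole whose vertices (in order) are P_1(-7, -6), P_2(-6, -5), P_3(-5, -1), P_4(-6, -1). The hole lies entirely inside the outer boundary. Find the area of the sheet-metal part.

Outer boundary:
Apply Gauss's area formula: 2A = Σ (x_i·y_{i+1} − x_{i+1}·y_i), indices taken mod 5.
P→Q: (0)(-10) − (-7)(-4) = -28
Q→R: (-7)(-2) − (-8)(-10) = -66
R→S: (-8)(3) − (-7)(-2) = -38
S→T: (-7)(-4) − (5)(3) = 13
T→P: (5)(-4) − (0)(-4) = -20
Σ = -139
Area = |Σ|/2 = 69.5.
Hole:
Apply Gauss's area formula: 2A = Σ (x_i·y_{i+1} − x_{i+1}·y_i), indices taken mod 4.
Σ = (-1) + (-19) + (-1) + (29) = 8
Area = |Σ|/2 = 4.
Net area = 69.5 − 4 = 65.5.

65.5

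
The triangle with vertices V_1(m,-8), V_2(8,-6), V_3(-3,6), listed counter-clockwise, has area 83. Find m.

The doubled signed area Σ (x_i y_{i+1} − x_{i+1} y_i) is linear in m.
With m=0 it equals 118; the coefficient of m is -12 (from the two edges through V_1).
So -12·m + 118 = 2·83 = 166 ⇒ m = -4.

-4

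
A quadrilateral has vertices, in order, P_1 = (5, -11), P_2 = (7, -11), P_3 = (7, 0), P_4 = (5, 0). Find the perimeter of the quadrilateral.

26

|P_1P_2| = √((2)² + (0)²) = √4 = 2
|P_2P_3| = √((0)² + (11)²) = √121 = 11
|P_3P_4| = √((-2)² + (0)²) = √4 = 2
|P_4P_1| = √((0)² + (-11)²) = √121 = 11
Perimeter = 2 + 11 + 2 + 11 = 26.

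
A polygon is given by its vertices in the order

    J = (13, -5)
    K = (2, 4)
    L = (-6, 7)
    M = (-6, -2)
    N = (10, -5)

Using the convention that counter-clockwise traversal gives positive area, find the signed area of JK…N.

109.5

Apply the shoelace formula: 2A = Σ (x_i·y_{i+1} − x_{i+1}·y_i), indices taken mod 5.
J→K: (13)(4) − (2)(-5) = 62
K→L: (2)(7) − (-6)(4) = 38
L→M: (-6)(-2) − (-6)(7) = 54
M→N: (-6)(-5) − (10)(-2) = 50
N→J: (10)(-5) − (13)(-5) = 15
Σ = 219
Signed area = Σ/2 = 109.5 (positive ⇒ counter-clockwise traversal).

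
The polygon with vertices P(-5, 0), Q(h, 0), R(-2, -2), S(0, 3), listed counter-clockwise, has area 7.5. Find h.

-3

Write out the shoelace sum; only the two edges meeting at Q involve h:
2·Area = [((-5)·0 − h·0) + (h·(-2) − (-2)·0)] + 9
       = -2·h + 9 = 15
⇒ h = -3.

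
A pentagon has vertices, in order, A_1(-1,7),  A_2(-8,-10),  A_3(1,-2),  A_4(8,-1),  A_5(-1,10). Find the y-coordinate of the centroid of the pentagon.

Apply the shoelace (surveyor's) formula. First the cross-terms c_i = x_i·y_{i+1} − x_{i+1}·y_i:
  66, 26, 15, 79, 3  ⇒  2A = 189, A = 94.5.
Then Σ (y_i + y_{i+1})·c_i = 207, so ȳ = 207 / (6·94.5) = 23/63.

23/63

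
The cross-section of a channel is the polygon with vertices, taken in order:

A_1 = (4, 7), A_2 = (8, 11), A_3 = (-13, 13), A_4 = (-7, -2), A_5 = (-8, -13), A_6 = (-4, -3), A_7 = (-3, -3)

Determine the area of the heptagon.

196.5

Σ = (-12) + (247) + (117) + (75) + (-28) + (3) + (-9) = 393
Area = |Σ|/2 = 196.5.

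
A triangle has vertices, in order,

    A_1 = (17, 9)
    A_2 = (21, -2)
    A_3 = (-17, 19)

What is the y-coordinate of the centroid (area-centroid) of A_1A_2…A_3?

Apply the surveyor's formula. First the cross-terms c_i = x_i·y_{i+1} − x_{i+1}·y_i:
  -223, 365, -476  ⇒  2A = -334, A = -167.
Then Σ (y_i + y_{i+1})·c_i = -8684, so ȳ = -8684 / (6·(-167)) = 26/3.

26/3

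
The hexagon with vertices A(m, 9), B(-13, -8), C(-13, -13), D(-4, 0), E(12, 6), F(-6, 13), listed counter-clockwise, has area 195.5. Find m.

-7

Write out the shoelace sum; only the two edges meeting at A involve m:
2·Area = [((-6)·9 − m·13) + (m·(-8) − (-13)·9)] + 181
       = -21·m + 244 = 391
⇒ m = -7.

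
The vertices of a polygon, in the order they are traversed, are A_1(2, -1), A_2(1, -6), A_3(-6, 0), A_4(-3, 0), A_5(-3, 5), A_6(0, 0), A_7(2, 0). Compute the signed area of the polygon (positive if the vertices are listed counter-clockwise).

-32

Apply the surveyor's formula: 2A = Σ (x_i·y_{i+1} − x_{i+1}·y_i), indices taken mod 7.
Σ = (-11) + (-36) + (0) + (-15) + (0) + (0) + (-2) = -64
Signed area = Σ/2 = -32 (negative ⇒ clockwise traversal).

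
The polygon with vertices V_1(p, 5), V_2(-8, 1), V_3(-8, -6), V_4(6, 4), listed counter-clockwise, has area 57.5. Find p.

5

Write out the shoelace sum; only the two edges meeting at V_1 involve p:
2·Area = [(6·5 − p·4) + (p·1 − (-8)·5)] + 60
       = -3·p + 130 = 115
⇒ p = 5.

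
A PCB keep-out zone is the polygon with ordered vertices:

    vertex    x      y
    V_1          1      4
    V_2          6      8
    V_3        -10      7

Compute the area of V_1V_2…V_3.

29.5

Apply the shoelace formula: 2A = Σ (x_i·y_{i+1} − x_{i+1}·y_i), indices taken mod 3.
V_1→V_2: (1)(8) − (6)(4) = -16
V_2→V_3: (6)(7) − (-10)(8) = 122
V_3→V_1: (-10)(4) − (1)(7) = -47
Σ = 59
Area = |Σ|/2 = 29.5.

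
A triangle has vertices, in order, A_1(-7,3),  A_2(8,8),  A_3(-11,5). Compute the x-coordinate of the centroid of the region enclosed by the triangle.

Apply the shoelace (surveyor's) formula. First the cross-terms c_i = x_i·y_{i+1} − x_{i+1}·y_i:
  -80, 128, 2  ⇒  2A = 50, A = 25.
Then Σ (x_i + x_{i+1})·c_i = -500, so x̄ = -500 / (6·25) = -10/3.

-10/3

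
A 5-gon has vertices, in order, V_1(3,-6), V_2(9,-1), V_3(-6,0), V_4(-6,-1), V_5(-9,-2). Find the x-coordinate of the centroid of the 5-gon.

Apply Gauss's area formula. First the cross-terms c_i = x_i·y_{i+1} − x_{i+1}·y_i:
  51, -6, 6, 3, 60  ⇒  2A = 114, A = 57.
Then Σ (x_i + x_{i+1})·c_i = 117, so x̄ = 117 / (6·57) = 13/38.

13/38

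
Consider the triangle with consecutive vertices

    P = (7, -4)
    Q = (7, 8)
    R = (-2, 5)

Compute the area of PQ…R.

54

Apply the surveyor's formula: 2A = Σ (x_i·y_{i+1} − x_{i+1}·y_i), indices taken mod 3.
P→Q: (7)(8) − (7)(-4) = 84
Q→R: (7)(5) − (-2)(8) = 51
R→P: (-2)(-4) − (7)(5) = -27
Σ = 108
Area = |Σ|/2 = 54.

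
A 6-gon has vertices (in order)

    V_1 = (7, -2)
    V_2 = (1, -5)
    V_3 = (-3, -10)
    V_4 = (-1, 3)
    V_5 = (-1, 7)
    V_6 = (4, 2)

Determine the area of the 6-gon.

Σ = (-33) + (-25) + (-19) + (-4) + (-30) + (-22) = -133
Area = |Σ|/2 = 66.5.

66.5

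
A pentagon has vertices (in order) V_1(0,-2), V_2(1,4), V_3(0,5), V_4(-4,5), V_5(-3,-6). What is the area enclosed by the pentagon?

Apply the shoelace (surveyor's) formula: 2A = Σ (x_i·y_{i+1} − x_{i+1}·y_i), indices taken mod 5.
Σ = (2) + (5) + (20) + (39) + (6) = 72
Area = |Σ|/2 = 36.

36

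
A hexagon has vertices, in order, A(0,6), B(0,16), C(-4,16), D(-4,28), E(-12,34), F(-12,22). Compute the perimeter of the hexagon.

|AB| = √((0)² + (10)²) = √100 = 10
|BC| = √((-4)² + (0)²) = √16 = 4
|CD| = √((0)² + (12)²) = √144 = 12
|DE| = √((-8)² + (6)²) = √100 = 10
|EF| = √((0)² + (-12)²) = √144 = 12
|FA| = √((12)² + (-16)²) = √400 = 20
Perimeter = 10 + 4 + 12 + 10 + 12 + 20 = 68.

68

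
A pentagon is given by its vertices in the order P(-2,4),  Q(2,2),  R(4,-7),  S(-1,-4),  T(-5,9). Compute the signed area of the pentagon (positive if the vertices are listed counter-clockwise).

-44

Apply the surveyor's formula: 2A = Σ (x_i·y_{i+1} − x_{i+1}·y_i), indices taken mod 5.
Σ = (-12) + (-22) + (-23) + (-29) + (-2) = -88
Signed area = Σ/2 = -44 (negative ⇒ clockwise traversal).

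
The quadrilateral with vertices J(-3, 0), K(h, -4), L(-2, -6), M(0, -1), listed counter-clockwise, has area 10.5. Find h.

The doubled signed area Σ (x_i y_{i+1} − x_{i+1} y_i) is linear in h.
With h=0 it equals 3; the coefficient of h is -6 (from the two edges through K).
So -6·h + 3 = 2·10.5 = 21 ⇒ h = -3.

-3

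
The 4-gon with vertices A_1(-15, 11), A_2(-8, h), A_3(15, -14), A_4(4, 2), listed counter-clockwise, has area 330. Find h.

-10

The doubled signed area Σ (x_i y_{i+1} − x_{i+1} y_i) is linear in h.
With h=0 it equals 360; the coefficient of h is -30 (from the two edges through A_2).
So -30·h + 360 = 2·330 = 660 ⇒ h = -10.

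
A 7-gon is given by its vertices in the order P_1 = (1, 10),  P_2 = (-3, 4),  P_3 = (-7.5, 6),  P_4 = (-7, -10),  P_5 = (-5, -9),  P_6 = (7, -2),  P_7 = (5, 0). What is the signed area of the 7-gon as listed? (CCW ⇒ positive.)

Apply the surveyor's formula: 2A = Σ (x_i·y_{i+1} − x_{i+1}·y_i), indices taken mod 7.
P_1→P_2: (1)(4) − (-3)(10) = 34
P_2→P_3: (-3)(6) − (-7.5)(4) = 12
P_3→P_4: (-7.5)(-10) − (-7)(6) = 117
P_4→P_5: (-7)(-9) − (-5)(-10) = 13
P_5→P_6: (-5)(-2) − (7)(-9) = 73
P_6→P_7: (7)(0) − (5)(-2) = 10
P_7→P_1: (5)(10) − (1)(0) = 50
Σ = 309
Signed area = Σ/2 = 154.5 (positive ⇒ counter-clockwise traversal).

154.5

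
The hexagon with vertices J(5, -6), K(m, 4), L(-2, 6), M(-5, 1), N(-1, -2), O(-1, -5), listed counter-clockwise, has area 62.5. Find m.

2

Write out the shoelace sum; only the two edges meeting at K involve m:
2·Area = [(5·4 − m·(-6)) + (m·6 − (-2)·4)] + 73
       = 12·m + 101 = 125
⇒ m = 2.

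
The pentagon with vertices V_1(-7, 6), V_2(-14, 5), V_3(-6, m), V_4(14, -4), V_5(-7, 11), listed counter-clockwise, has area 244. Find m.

The doubled signed area Σ (x_i y_{i+1} − x_{i+1} y_i) is linear in m.
With m=0 it equals 264; the coefficient of m is -28 (from the two edges through V_3).
So -28·m + 264 = 2·244 = 488 ⇒ m = -8.

-8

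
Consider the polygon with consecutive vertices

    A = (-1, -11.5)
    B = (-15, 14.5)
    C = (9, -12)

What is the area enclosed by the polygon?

126.5

Σ = (-187) + (49.5) + (-115.5) = -253
Area = |Σ|/2 = 126.5.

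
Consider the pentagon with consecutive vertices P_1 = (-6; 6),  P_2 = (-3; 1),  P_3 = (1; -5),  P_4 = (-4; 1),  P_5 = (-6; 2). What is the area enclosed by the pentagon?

9.5

Apply Gauss's area formula: 2A = Σ (x_i·y_{i+1} − x_{i+1}·y_i), indices taken mod 5.
P_1→P_2: (-6)(1) − (-3)(6) = 12
P_2→P_3: (-3)(-5) − (1)(1) = 14
P_3→P_4: (1)(1) − (-4)(-5) = -19
P_4→P_5: (-4)(2) − (-6)(1) = -2
P_5→P_1: (-6)(6) − (-6)(2) = -24
Σ = -19
Area = |Σ|/2 = 9.5.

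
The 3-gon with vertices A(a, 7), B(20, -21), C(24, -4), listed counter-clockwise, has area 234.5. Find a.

The doubled signed area Σ (x_i y_{i+1} − x_{i+1} y_i) is linear in a.
With a=0 it equals 452; the coefficient of a is -17 (from the two edges through A).
So -17·a + 452 = 2·234.5 = 469 ⇒ a = -1.

-1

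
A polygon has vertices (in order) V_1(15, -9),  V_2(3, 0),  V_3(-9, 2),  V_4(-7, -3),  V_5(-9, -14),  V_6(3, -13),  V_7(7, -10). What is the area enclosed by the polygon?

Apply Gauss's area formula: 2A = Σ (x_i·y_{i+1} − x_{i+1}·y_i), indices taken mod 7.
V_1→V_2: (15)(0) − (3)(-9) = 27
V_2→V_3: (3)(2) − (-9)(0) = 6
V_3→V_4: (-9)(-3) − (-7)(2) = 41
V_4→V_5: (-7)(-14) − (-9)(-3) = 71
V_5→V_6: (-9)(-13) − (3)(-14) = 159
V_6→V_7: (3)(-10) − (7)(-13) = 61
V_7→V_1: (7)(-9) − (15)(-10) = 87
Σ = 452
Area = |Σ|/2 = 226.

226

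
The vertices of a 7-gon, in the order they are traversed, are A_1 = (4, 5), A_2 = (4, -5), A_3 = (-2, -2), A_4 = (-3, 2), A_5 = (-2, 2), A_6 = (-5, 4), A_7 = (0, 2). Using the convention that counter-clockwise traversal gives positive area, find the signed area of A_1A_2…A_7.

Apply the shoelace formula: 2A = Σ (x_i·y_{i+1} − x_{i+1}·y_i), indices taken mod 7.
Σ = (-40) + (-18) + (-10) + (-2) + (2) + (-10) + (-8) = -86
Signed area = Σ/2 = -43 (negative ⇒ clockwise traversal).

-43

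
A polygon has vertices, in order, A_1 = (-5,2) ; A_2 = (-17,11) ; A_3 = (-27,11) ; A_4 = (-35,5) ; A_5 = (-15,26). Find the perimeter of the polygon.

|A_1A_2| = √((-12)² + (9)²) = √225 = 15
|A_2A_3| = √((-10)² + (0)²) = √100 = 10
|A_3A_4| = √((-8)² + (-6)²) = √100 = 10
|A_4A_5| = √((20)² + (21)²) = √841 = 29
|A_5A_1| = √((10)² + (-24)²) = √676 = 26
Perimeter = 15 + 10 + 10 + 29 + 26 = 90.

90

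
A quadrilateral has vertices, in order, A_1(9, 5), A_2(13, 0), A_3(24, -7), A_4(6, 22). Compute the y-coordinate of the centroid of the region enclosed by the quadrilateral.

Apply the shoelace formula. First the cross-terms c_i = x_i·y_{i+1} − x_{i+1}·y_i:
  -65, -91, 570, -168  ⇒  2A = 246, A = 123.
Then Σ (y_i + y_{i+1})·c_i = 4326, so ȳ = 4326 / (6·123) = 721/123.

721/123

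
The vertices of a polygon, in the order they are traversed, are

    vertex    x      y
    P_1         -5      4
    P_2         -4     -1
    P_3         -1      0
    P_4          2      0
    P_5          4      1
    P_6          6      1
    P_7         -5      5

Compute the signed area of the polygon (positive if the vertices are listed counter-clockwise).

Cross-terms: 21, -1, 0, 2, -2, 35, 5  ⇒  Σ = 60
Signed area = Σ/2 = 30 (positive ⇒ counter-clockwise traversal).

30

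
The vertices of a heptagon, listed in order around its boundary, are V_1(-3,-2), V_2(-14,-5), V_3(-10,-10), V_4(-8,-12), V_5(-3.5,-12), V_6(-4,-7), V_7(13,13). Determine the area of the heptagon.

99.75

Apply the shoelace (surveyor's) formula: 2A = Σ (x_i·y_{i+1} − x_{i+1}·y_i), indices taken mod 7.
Σ = (-13) + (90) + (40) + (54) + (-23.5) + (39) + (13) = 199.5
Area = |Σ|/2 = 99.75.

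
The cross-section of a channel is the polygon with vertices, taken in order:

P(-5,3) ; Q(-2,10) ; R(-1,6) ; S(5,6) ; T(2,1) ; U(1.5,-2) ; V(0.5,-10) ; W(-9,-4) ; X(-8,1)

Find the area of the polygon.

Cross-terms: -44, -2, -36, -7, -5.5, -14, -92, -41, -19  ⇒  Σ = -260.5
Area = |Σ|/2 = 130.25.

130.25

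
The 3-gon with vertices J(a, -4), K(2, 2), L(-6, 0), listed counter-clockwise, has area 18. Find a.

-4

Write out the shoelace sum; only the two edges meeting at J involve a:
2·Area = [((-6)·(-4) − a·0) + (a·2 − 2·(-4))] + 12
       = 2·a + 44 = 36
⇒ a = -4.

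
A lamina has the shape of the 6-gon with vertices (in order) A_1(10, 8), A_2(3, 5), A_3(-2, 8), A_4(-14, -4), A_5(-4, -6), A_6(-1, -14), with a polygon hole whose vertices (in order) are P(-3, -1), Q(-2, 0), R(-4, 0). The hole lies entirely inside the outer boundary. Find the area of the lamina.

Outer boundary:
Apply the shoelace formula: 2A = Σ (x_i·y_{i+1} − x_{i+1}·y_i), indices taken mod 6.
Σ = (26) + (34) + (120) + (68) + (50) + (132) = 430
Area = |Σ|/2 = 215.
Hole:
Cross-terms: -2, 0, 4  ⇒  Σ = 2
Area = |Σ|/2 = 1.
Net area = 215 − 1 = 214.

214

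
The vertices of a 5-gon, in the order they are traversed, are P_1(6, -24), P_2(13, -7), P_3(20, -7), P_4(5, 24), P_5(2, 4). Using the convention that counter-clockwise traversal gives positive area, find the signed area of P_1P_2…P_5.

367

Apply the surveyor's formula: 2A = Σ (x_i·y_{i+1} − x_{i+1}·y_i), indices taken mod 5.
P_1→P_2: (6)(-7) − (13)(-24) = 270
P_2→P_3: (13)(-7) − (20)(-7) = 49
P_3→P_4: (20)(24) − (5)(-7) = 515
P_4→P_5: (5)(4) − (2)(24) = -28
P_5→P_1: (2)(-24) − (6)(4) = -72
Σ = 734
Signed area = Σ/2 = 367 (positive ⇒ counter-clockwise traversal).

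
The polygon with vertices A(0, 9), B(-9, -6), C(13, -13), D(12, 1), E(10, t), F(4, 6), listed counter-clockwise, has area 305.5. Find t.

Write out the shoelace sum; only the two edges meeting at E involve t:
2·Area = [(12·t − 10·1) + (10·6 − 4·t)] + 481
       = 8·t + 531 = 611
⇒ t = 10.

10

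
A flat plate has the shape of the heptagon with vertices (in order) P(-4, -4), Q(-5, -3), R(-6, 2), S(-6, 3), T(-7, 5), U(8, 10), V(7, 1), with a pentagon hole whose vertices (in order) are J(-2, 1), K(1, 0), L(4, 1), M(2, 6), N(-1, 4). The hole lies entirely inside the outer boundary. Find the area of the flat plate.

102

Outer boundary:
Apply Gauss's area formula: 2A = Σ (x_i·y_{i+1} − x_{i+1}·y_i), indices taken mod 7.
P→Q: (-4)(-3) − (-5)(-4) = -8
Q→R: (-5)(2) − (-6)(-3) = -28
R→S: (-6)(3) − (-6)(2) = -6
S→T: (-6)(5) − (-7)(3) = -9
T→U: (-7)(10) − (8)(5) = -110
U→V: (8)(1) − (7)(10) = -62
V→P: (7)(-4) − (-4)(1) = -24
Σ = -247
Area = |Σ|/2 = 123.5.
Hole:
Apply the surveyor's formula: 2A = Σ (x_i·y_{i+1} − x_{i+1}·y_i), indices taken mod 5.
Σ = (-1) + (1) + (22) + (14) + (7) = 43
Area = |Σ|/2 = 21.5.
Net area = 123.5 − 21.5 = 102.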